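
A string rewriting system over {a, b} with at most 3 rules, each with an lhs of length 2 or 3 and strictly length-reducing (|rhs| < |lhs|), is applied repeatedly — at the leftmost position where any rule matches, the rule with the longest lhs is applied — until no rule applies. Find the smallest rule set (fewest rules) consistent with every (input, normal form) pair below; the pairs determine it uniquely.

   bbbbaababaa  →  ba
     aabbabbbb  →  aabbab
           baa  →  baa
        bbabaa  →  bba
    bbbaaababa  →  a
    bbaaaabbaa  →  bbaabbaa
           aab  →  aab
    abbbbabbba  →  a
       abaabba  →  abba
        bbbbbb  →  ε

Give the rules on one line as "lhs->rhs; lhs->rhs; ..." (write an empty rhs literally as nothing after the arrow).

  | bbbbaababaa => baababaa => baaabaa => babaa => baaa => ba
  | aabbabbbb => aabbab
  | baa
  | bbabaa => bbaaa => bba

aaa->a; aba->aa; bbb->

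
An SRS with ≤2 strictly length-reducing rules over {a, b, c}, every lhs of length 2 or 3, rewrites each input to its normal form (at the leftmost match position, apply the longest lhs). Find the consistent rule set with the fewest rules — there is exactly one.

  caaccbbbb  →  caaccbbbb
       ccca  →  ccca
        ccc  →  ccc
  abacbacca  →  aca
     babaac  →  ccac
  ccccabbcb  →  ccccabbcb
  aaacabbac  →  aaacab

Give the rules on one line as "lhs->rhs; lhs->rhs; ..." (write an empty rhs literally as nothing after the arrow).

  | caaccbbbb
  | ccca
  | ccc
  | abacbacca => abacca => aca

ba->c; bac->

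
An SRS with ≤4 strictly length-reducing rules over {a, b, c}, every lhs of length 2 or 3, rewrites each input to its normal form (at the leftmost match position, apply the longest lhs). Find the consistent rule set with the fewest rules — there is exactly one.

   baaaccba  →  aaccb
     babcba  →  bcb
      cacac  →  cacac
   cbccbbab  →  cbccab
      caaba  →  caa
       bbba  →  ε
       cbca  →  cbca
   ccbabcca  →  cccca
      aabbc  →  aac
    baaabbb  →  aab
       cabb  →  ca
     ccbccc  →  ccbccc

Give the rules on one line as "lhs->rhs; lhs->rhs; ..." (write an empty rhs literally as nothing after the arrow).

ba->; bb->; cba->cb

  | baaaccba => aaccba => aaccb
  | babcba => bcba => bcb
  | cacac
  | cbccbbab => cbccab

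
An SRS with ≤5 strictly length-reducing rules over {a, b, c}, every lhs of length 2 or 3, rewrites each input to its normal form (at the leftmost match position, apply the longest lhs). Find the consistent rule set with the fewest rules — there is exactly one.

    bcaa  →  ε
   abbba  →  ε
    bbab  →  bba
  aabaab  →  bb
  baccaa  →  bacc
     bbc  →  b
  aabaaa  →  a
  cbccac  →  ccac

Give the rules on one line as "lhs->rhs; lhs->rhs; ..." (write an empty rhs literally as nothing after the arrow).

aa->; aaa->ca; ab->a; bc->

  | bcaa => aa => ε
  | abbba => abba => aba => aa => ε
  | bbab => bba
  | aabaab => baab => bb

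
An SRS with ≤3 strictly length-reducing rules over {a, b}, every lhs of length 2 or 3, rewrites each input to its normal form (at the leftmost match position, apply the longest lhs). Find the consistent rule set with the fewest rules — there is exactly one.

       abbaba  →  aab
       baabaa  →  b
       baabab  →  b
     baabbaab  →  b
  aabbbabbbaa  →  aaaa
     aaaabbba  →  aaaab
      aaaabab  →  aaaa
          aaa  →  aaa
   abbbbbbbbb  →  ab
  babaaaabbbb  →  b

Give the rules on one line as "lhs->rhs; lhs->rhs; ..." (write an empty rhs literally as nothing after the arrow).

abb->a; ba->b; bb->b

  | abbaba => aaba => aab
  | baabaa => babaa => bbaa => baa => ba => b
  | baabab => babab => bbab => bab => bb => b
  | baabbaab => babbaab => bbbaab => bbaab => baab => bab => bb => b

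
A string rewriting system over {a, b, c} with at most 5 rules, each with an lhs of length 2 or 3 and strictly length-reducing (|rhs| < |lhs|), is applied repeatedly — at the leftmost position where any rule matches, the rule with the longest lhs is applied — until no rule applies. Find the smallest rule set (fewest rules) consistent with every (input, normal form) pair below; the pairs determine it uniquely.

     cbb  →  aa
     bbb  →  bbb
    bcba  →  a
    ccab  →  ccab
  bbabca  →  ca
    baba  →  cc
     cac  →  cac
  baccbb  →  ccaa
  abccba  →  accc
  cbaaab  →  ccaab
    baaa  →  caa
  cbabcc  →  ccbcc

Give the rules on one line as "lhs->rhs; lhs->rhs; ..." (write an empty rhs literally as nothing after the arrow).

abc->ac; ba->c; bcb->; cbb->aa

  | cbb => aa
  | bbb
  | bcba => a
  | ccab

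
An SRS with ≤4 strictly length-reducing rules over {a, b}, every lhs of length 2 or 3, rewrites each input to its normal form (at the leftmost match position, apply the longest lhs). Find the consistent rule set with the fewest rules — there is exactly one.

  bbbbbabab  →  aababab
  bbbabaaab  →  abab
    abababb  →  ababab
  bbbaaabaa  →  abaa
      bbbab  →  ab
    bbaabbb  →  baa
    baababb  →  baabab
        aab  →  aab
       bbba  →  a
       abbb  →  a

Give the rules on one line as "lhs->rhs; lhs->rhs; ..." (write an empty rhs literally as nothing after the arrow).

aaa->a; bb->b; bbb->aa

  | bbbbbabab => aabbabab => aababab
  | bbbabaaab => aaabaaab => abaaab => abab
  | abababb => ababab
  | bbbaaabaa => aaaaabaa => aaabaa => abaa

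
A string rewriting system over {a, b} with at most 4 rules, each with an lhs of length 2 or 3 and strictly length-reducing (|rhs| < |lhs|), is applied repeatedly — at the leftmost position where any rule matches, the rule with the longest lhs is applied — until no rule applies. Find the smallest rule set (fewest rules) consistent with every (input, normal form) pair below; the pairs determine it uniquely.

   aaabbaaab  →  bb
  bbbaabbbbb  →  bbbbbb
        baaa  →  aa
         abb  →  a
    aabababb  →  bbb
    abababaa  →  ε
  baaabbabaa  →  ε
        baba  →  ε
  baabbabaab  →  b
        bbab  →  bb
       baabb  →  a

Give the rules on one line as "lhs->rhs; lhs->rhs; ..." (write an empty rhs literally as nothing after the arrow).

  | aaabbaaab => aaabaaab => aabaab => abab => bb
  | bbbaabbbbb => bbabbbbb => bbbbbb
  | baaa => aa
  | abb => ab => a

ab->a; aba->b; ba->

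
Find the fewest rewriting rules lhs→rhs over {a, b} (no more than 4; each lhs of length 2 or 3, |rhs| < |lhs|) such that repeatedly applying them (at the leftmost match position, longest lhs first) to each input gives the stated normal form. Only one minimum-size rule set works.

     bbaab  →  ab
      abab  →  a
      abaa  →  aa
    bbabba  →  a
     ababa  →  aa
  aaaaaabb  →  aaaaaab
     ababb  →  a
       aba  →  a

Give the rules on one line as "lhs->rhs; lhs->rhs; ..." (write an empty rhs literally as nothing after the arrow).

ba->; bab->ba; bb->b

  | bbaab => baab => ab
  | abab => aba => a
  | abaa => aa
  | bbabba => babba => baba => baa => a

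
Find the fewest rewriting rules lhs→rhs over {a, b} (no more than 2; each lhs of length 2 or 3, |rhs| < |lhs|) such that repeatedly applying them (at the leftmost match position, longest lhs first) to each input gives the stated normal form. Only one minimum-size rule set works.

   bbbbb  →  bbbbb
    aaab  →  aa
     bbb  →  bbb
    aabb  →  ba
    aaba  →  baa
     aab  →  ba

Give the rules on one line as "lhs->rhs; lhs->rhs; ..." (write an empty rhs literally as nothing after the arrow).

  | bbbbb
  | aaab => aba => aa
  | bbb
  | aabb => bab => ba

aab->ba; ab->a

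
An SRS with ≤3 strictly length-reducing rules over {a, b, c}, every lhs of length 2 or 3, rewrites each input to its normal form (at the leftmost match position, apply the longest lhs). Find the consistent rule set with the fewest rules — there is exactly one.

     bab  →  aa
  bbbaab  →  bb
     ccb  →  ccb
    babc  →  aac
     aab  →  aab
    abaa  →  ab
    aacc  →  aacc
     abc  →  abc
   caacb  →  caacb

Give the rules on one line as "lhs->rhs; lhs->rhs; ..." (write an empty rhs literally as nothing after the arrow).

ba->b; bab->aa

  | bab => aa
  | bbbaab => bbbab => bbaa => bba => bb
  | ccb
  | babc => aac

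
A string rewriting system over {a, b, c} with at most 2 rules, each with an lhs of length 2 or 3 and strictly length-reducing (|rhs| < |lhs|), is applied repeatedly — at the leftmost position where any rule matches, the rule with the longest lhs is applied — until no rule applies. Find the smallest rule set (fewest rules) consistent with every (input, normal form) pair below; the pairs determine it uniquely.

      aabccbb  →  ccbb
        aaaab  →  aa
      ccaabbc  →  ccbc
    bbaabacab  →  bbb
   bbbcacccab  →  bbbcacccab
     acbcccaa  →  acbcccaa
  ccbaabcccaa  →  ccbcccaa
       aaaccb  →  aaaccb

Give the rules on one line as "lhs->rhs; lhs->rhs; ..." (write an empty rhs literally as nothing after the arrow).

aab->; aca->

  | aabccbb => ccbb
  | aaaab => aa
  | ccaabbc => ccbc
  | bbaabacab => bbacab => bbb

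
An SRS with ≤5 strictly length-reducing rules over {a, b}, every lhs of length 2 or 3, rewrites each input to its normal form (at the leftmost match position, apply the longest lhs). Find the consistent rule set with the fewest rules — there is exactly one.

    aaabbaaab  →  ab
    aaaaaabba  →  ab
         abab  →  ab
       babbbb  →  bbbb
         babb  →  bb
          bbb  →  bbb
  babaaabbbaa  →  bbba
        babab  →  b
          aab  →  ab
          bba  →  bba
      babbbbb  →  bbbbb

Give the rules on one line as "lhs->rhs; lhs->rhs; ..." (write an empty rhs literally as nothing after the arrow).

  | aaabbaaab => aabbaaab => abbaaab => abaaab => abaab => abab => abb => ab
  | aaaaaabba => aaaaabba => aaaabba => aaabba => aabba => abba => aba => ab
  | abab => abb => ab
  | babbbb => bbbb

aa->a; aba->ab; abb->ab; bab->b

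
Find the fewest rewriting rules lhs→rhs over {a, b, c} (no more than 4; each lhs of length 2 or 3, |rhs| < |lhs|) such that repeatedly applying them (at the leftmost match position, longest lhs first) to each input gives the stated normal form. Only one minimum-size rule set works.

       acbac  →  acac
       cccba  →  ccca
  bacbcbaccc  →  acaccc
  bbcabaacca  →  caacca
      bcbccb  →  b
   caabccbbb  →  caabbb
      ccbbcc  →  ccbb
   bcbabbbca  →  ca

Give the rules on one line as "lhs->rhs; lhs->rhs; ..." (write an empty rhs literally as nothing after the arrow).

  | acbac => acac
  | cccba => ccca
  | bacbcbaccc => acbcbaccc => acbaccc => acaccc
  | bbcabaacca => bbabaacca => babaacca => abaacca => caacca

aba->ca; ba->a; bc->b; bcb->b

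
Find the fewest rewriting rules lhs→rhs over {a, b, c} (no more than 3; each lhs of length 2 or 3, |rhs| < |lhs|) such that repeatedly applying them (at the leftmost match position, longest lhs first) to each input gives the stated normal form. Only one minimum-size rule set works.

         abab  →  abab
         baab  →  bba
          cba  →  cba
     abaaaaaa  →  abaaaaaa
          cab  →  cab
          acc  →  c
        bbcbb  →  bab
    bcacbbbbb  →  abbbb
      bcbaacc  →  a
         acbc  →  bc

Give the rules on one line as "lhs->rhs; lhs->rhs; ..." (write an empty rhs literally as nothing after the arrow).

  | abab
  | baab => bba
  | cba
  | abaaaaaa

aab->ba; ac->; bcb->a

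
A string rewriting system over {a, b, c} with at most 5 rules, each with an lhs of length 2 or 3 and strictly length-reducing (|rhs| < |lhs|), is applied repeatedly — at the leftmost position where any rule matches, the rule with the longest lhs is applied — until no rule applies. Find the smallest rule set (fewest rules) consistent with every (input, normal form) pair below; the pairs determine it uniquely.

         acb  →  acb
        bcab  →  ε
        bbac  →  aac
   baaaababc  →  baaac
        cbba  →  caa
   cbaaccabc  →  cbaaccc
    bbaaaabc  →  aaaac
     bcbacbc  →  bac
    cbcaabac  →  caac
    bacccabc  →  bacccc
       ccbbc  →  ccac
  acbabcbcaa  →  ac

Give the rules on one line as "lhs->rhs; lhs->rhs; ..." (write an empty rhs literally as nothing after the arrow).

ab->; aca->ac; bb->a; bc->

  | acb
  | bcab => ab => ε
  | bbac => aac
  | baaaababc => baaaabc => baaac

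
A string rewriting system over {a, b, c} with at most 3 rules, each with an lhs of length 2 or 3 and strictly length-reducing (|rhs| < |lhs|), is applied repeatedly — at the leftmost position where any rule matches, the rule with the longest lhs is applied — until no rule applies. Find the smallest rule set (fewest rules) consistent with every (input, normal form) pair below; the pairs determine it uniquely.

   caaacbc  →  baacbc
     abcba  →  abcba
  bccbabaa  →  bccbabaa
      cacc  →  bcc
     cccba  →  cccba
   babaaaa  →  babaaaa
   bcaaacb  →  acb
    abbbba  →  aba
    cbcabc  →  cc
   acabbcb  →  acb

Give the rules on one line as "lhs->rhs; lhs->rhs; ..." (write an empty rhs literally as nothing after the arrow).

  | caaacbc => baacbc
  | abcba
  | bccbabaa
  | cacc => bcc

bba->; bbb->; ca->b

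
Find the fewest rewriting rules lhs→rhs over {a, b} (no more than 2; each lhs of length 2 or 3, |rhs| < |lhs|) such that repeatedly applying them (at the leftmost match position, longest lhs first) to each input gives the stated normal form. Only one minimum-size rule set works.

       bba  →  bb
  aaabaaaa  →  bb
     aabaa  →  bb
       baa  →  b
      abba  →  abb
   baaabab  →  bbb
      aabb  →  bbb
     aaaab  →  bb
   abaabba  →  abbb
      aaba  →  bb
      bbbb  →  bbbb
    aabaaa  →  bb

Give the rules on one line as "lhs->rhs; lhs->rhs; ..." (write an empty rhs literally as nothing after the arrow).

  | bba => bb
  | aaabaaaa => babaaaa => bbaaaa => bbaaa => bbaa => bba => bb
  | aabaa => bbaa => bba => bb
  | baa => ba => b

aa->b; ba->b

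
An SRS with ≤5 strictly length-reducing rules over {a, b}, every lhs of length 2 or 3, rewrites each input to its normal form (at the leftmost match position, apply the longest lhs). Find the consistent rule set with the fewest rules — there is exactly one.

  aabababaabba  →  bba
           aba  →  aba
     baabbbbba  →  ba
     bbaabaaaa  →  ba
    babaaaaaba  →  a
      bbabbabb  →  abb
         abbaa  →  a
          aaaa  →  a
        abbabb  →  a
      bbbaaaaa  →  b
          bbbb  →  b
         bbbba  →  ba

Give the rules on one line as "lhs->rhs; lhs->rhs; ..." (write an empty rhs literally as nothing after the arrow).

aa->b; aaa->; bab->b; bbb->

  | aabababaabba => bbababaabba => bbabaabba => bbaabba => bbbbba => bba
  | aba
  | baabbbbba => bbbbbbba => bbbba => ba
  | bbaabaaaa => bbbbaaaa => baaaa => ba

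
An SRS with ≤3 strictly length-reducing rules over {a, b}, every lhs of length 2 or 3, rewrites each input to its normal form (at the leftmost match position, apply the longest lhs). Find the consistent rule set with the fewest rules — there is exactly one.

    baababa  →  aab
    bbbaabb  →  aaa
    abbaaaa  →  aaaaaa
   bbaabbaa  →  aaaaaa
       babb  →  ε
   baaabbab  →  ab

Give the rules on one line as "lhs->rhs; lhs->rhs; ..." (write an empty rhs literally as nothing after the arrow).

ba->b; bb->a; bbb->

  | baababa => bababa => bbaba => aaba => aab
  | bbbaabb => aabb => aaa
  | abbaaaa => aaaaaa
  | bbaabbaa => aaabbaa => aaaaaa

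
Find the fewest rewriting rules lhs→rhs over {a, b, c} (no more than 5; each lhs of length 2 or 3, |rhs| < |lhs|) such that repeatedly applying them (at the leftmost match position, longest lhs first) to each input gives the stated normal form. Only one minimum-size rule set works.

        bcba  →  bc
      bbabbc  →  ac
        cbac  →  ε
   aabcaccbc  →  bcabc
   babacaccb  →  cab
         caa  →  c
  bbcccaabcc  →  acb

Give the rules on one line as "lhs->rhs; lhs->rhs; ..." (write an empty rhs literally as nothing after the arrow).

  | bcba => bc
  | bbabbc => aabbc => bbc => ac
  | cbac => cc => ε
  | aabcaccbc => bcaccbc => bcabc

aa->; ba->; bb->a; cc->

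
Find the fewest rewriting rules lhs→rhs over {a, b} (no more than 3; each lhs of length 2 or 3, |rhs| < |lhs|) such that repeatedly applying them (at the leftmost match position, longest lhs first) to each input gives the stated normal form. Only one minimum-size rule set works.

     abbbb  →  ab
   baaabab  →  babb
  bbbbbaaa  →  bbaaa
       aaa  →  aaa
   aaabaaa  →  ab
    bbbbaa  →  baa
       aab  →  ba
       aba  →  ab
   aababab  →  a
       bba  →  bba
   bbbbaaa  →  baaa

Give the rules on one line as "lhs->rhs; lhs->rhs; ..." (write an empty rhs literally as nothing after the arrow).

aab->ba; aba->ab; bbb->

  | abbbb => ab
  | baaabab => babaab => babab => babb
  | bbbbbaaa => bbaaa
  | aaa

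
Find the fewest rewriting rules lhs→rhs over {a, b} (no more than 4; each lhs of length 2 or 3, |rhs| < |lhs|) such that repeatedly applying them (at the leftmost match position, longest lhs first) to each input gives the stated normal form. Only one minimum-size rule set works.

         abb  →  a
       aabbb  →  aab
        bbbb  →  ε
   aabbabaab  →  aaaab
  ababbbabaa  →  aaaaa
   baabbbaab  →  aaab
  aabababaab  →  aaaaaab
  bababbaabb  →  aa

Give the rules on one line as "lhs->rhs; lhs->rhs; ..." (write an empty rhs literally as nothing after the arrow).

aba->aa; baa->a; bb->; bba->

  | abb => a
  | aabbb => aab
  | bbbb => bb => ε
  | aabbabaab => aabaab => aaaab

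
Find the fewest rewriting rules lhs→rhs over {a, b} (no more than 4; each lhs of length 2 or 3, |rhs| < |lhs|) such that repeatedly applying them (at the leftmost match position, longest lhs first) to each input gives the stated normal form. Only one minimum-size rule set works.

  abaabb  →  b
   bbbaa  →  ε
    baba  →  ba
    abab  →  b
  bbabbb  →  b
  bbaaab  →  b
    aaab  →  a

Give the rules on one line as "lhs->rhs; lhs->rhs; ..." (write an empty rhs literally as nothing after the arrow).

  | abaabb => baabb => bb => b
  | bbbaa => bbaa => baa => ε
  | baba => bba => ba
  | abab => bab => bb => b

aab->; ab->b; baa->; bb->b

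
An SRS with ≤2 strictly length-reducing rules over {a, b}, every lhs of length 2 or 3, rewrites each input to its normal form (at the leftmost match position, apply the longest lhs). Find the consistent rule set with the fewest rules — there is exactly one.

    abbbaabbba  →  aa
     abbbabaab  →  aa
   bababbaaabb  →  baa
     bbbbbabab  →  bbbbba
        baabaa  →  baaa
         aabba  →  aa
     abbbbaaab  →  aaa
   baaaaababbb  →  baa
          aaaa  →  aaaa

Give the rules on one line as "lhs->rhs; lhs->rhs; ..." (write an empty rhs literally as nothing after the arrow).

  | abbbaabbba => abbaabbba => abaabbba => aaabbba => aabba => aba => aa
  | abbbabaab => abbabaab => ababaab => aabaab => aaab => aa
  | bababbaaabb => baabbaaabb => babaaabb => baaaabb => baaab => baa
  | bbbbbabab => bbbbbaab => bbbbba

aab->a; ab->a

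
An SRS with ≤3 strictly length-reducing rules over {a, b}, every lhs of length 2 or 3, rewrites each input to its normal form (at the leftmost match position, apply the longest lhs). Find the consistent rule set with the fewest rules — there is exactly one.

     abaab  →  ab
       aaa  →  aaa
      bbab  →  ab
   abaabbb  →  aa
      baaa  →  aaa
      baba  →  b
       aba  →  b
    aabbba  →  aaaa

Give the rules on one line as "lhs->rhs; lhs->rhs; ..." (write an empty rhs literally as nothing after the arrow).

  | abaab => bab => ab
  | aaa
  | bbab => bab => ab
  | abaabbb => babbb => abbb => aa

aba->b; ba->a; bbb->a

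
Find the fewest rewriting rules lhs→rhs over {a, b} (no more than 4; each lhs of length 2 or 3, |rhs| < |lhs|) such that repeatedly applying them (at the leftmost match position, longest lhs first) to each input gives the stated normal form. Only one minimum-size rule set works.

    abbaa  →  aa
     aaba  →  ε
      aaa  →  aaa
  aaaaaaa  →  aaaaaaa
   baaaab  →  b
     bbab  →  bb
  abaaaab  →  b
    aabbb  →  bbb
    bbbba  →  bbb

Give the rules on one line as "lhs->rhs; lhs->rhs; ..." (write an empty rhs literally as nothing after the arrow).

ab->b; ba->; baa->aa

  | abbaa => bbaa => baa => aa
  | aaba => aba => ba => ε
  | aaa
  | aaaaaaa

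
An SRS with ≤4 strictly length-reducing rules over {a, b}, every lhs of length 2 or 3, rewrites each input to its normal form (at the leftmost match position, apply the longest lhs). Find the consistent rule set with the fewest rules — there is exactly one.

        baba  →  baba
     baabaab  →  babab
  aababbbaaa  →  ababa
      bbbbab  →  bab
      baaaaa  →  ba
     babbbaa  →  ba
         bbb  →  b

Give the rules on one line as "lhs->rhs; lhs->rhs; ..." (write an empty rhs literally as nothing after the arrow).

  | baba
  | baabaab => babaab => babab
  | aababbbaaa => ababbbaaa => ababaaa => ababba => ababa
  | bbbbab => bbab => bab

aa->b; aab->ab; bb->; bba->ba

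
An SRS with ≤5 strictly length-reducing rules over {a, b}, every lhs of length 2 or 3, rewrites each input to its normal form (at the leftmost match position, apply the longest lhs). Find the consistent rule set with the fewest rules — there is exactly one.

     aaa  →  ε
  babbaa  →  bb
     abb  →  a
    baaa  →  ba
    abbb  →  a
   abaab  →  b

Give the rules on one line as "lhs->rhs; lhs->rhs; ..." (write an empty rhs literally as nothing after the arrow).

aaa->; ab->a; baa->b; bab->b

  | aaa => ε
  | babbaa => bbaa => bb
  | abb => ab => a
  | baaa => ba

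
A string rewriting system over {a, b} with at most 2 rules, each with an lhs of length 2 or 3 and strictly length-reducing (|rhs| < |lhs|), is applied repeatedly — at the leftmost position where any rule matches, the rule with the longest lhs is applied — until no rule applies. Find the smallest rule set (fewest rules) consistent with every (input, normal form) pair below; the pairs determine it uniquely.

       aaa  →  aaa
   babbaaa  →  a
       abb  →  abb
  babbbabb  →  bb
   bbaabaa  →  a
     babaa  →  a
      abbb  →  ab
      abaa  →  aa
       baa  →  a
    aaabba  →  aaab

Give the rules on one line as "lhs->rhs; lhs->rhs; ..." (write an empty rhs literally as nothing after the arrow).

  | aaa
  | babbaaa => bbaaa => baa => a
  | abb
  | babbbabb => bbbabb => babb => bb

ba->; bbb->b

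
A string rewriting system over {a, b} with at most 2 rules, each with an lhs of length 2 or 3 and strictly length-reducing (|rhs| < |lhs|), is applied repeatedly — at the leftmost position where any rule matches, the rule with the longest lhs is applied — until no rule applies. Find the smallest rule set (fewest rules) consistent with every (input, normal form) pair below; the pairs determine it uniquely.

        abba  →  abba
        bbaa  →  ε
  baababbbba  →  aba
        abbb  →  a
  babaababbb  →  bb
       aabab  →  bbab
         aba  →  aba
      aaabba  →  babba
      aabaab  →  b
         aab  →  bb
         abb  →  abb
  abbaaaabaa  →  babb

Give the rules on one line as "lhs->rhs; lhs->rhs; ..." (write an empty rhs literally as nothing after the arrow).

aa->b; bbb->

  | abba
  | bbaa => bbb => ε
  | baababbbba => bbbabbbba => abbbba => aba
  | abbb => a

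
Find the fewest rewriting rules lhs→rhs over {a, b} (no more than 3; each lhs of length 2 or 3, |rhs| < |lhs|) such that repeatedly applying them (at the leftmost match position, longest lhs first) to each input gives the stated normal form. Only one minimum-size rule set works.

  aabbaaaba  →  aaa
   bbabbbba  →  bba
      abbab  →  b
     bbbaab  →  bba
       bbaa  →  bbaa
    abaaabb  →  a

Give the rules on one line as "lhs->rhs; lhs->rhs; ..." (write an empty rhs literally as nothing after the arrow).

ab->; bbb->bb

  | aabbaaaba => abaaaba => aaaba => aaa
  | bbabbbba => bbbbba => bbbba => bbba => bba
  | abbab => bab => b
  | bbbaab => bbaab => bba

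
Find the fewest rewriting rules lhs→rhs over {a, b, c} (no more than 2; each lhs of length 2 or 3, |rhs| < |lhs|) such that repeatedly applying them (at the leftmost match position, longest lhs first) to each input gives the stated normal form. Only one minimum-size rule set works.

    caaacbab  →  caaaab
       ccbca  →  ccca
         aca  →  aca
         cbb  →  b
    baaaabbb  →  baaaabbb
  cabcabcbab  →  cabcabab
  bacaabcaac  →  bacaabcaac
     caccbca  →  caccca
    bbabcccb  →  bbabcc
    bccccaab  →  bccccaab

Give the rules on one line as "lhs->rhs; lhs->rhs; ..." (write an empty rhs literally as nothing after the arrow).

  | caaacbab => caaaab
  | ccbca => ccca
  | aca
  | cbb => b

cb->; cbc->cc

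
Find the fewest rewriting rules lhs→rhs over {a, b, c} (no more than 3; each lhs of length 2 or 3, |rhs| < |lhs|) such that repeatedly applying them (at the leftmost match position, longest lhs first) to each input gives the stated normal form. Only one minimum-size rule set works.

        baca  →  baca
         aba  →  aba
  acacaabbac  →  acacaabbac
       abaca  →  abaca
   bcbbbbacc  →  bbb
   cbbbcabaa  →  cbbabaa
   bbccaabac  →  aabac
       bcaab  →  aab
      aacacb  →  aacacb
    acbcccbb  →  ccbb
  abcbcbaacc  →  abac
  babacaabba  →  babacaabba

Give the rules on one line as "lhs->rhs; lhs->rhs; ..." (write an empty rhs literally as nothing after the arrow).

  | baca
  | aba
  | acacaabbac
  | abaca

acc->c; bc->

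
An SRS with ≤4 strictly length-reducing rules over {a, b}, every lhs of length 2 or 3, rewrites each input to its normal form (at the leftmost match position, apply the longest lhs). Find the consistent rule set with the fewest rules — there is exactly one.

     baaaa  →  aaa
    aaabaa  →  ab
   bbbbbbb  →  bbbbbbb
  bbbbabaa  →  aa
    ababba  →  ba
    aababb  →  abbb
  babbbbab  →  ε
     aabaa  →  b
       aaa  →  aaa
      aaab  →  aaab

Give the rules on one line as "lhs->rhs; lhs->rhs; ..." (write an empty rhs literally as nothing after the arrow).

aba->b; baa->a; bab->; bba->ba

  | baaaa => aaa
  | aaabaa => aaba => ab
  | bbbbbbb
  | bbbbabaa => bbbabaa => bbabaa => babaa => aa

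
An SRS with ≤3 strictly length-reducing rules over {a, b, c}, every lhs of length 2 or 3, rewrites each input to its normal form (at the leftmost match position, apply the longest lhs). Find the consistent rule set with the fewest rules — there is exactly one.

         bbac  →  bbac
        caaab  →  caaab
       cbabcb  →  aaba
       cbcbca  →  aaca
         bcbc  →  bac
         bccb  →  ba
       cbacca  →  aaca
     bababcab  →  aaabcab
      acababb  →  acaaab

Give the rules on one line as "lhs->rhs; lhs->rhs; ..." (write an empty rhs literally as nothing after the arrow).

bab->aa; cb->a; cc->c

  | bbac
  | caaab
  | cbabcb => aabcb => aaba
  | cbcbca => acbca => aaca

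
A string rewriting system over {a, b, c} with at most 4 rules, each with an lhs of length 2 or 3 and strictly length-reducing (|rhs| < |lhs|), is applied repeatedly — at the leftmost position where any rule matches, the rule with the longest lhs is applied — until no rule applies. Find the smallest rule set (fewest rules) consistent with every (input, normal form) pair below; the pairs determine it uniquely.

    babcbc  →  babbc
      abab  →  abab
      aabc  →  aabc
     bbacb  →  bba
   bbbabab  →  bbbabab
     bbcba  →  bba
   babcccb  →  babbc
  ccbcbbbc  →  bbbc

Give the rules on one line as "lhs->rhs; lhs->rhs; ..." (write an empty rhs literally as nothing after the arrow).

cb->; cbc->bc; ccb->bc

  | babcbc => babbc
  | abab
  | aabc
  | bbacb => bba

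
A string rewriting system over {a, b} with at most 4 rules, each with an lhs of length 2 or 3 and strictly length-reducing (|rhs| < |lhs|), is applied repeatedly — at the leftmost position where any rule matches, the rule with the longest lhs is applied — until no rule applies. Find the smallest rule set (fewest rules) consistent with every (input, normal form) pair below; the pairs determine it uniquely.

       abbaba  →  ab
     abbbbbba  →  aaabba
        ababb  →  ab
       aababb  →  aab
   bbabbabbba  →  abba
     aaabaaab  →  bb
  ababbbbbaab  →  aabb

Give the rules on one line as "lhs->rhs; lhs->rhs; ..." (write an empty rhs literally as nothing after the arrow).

aba->b; baa->; bab->ba; bbb->ab

  | abbaba => abbaa => ab
  | abbbbbba => aabbbba => aaabba
  | ababb => bbb => ab
  | aababb => abbb => aab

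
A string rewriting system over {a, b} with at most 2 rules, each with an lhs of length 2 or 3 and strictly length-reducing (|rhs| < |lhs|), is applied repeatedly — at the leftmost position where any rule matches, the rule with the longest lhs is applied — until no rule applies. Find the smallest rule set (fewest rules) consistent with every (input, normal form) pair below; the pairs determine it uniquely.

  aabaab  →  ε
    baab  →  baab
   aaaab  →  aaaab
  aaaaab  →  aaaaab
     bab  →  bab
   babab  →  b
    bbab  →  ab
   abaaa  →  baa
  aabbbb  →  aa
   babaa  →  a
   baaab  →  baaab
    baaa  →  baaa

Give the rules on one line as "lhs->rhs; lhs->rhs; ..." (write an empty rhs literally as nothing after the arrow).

aba->b; bb->

  | aabaab => abab => bb => ε
  | baab
  | aaaab
  | aaaaab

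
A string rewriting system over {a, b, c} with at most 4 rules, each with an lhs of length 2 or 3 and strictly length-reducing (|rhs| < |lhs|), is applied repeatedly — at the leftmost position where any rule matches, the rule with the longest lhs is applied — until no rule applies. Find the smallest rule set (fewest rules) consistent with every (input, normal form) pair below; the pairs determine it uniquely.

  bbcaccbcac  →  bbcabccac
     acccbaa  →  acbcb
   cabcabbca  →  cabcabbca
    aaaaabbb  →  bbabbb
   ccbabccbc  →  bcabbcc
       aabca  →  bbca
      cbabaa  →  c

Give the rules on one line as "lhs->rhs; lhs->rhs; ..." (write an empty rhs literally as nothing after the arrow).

  | bbcaccbcac => bbcabccac
  | acccbaa => acbcaa => acbcb
  | cabcabbca
  | aaaaabbb => baaabbb => bbabbb

aa->b; aba->a; cbb->c; ccb->bc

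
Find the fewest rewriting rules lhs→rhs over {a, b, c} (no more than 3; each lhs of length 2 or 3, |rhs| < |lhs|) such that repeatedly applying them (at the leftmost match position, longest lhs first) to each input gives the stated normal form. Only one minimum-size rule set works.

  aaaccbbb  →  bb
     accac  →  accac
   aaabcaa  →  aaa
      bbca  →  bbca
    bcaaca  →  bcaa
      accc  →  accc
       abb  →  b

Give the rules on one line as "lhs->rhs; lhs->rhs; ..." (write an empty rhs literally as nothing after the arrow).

  | aaaccbbb => aacbbb => abbb => bb
  | accac
  | aaabcaa => aacaa => aaa
  | bbca

aac->a; ab->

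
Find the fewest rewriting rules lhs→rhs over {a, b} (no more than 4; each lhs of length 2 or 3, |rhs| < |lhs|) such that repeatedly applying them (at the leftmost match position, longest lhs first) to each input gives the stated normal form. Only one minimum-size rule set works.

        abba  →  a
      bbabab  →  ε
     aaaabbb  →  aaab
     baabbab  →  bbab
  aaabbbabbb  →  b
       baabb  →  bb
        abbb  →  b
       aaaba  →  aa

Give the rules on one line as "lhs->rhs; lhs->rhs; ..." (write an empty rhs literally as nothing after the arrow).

  | abba => a
  | bbabab => bbb => ε
  | aaaabbb => aaab
  | baabbab => bbab

aba->; abb->; baa->; bbb->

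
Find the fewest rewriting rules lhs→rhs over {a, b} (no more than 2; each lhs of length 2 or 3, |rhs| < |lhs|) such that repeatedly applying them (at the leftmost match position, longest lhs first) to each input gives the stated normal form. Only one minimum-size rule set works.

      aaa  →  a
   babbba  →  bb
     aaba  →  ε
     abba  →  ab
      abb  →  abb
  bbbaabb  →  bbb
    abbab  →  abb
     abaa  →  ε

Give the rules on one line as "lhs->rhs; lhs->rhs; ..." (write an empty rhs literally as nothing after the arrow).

  | aaa => a
  | babbba => bbba => bb
  | aaba => ba => ε
  | abba => ab

aa->; ba->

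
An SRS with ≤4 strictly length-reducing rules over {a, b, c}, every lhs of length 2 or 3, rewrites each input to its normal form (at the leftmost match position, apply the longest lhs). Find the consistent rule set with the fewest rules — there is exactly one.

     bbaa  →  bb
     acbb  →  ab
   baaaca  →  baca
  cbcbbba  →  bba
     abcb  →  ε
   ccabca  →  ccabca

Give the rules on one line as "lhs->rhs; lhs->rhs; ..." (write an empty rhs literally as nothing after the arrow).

  | bbaa => bb
  | acbb => ab
  | baaaca => baca
  | cbcbbba => cbbba => bba

aa->; bcb->a; cb->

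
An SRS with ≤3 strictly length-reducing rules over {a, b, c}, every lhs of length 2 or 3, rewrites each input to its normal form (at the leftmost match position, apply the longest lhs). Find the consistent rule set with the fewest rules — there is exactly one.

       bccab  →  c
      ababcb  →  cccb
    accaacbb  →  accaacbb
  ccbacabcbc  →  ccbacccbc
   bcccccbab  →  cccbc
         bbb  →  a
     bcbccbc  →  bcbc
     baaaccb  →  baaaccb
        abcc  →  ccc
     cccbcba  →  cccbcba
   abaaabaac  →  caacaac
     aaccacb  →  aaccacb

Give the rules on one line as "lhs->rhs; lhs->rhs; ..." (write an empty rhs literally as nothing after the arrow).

ab->c; bbb->a; bcc->

  | bccab => ab => c
  | ababcb => cabcb => cccb
  | accaacbb
  | ccbacabcbc => ccbacccbc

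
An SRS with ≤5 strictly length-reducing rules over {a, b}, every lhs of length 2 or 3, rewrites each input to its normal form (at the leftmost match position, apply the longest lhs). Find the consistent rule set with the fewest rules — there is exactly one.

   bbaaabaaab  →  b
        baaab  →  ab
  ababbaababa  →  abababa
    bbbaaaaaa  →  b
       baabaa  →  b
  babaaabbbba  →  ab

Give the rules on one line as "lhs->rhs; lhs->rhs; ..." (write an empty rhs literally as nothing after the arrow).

  | bbaaabaaab => abaabaaab => abaaab => abbab => aabb => b
  | baaab => bbab => abb => ab
  | ababbaababa => abaabababa => abababa
  | bbbaaaaaa => bbaaaaaa => abaaaaa => abbaaa => aabaa => aa => b

aa->b; aab->; bb->b; bba->ab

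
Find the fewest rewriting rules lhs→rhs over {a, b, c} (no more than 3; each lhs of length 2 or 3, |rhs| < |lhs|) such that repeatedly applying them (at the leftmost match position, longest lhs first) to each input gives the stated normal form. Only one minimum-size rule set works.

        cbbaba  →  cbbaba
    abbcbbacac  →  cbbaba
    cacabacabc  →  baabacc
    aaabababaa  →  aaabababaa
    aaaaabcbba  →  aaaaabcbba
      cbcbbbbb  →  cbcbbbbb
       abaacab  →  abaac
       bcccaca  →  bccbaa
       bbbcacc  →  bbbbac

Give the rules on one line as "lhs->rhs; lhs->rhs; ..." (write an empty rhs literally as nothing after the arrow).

  | cbbaba
  | abbcbbacac => cbbacac => cbbaba
  | cacabacabc => baabacabc => baabacc
  | aaabababaa

abb->; cab->c; cac->ba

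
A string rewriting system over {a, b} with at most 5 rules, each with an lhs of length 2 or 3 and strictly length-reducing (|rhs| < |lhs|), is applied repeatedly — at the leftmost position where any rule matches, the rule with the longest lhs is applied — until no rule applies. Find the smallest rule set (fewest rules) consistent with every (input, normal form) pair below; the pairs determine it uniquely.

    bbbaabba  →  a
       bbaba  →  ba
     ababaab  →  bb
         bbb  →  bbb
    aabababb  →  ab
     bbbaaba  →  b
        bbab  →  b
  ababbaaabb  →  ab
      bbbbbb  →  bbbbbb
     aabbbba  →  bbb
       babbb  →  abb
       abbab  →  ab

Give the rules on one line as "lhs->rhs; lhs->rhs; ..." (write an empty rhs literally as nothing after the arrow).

aa->b; aba->a; bab->a; bba->

  | bbbaabba => babba => aba => a
  | bbaba => ba
  | ababaab => abaab => aab => bb
  | bbb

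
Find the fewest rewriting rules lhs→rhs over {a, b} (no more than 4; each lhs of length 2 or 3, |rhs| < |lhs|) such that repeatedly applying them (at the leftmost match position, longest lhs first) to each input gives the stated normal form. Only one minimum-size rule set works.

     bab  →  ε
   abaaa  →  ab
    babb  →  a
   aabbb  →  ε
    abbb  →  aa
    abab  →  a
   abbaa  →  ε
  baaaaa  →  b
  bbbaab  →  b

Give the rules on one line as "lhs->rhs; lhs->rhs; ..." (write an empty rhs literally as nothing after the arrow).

  | bab => bb => ε
  | abaaa => abaa => aba => ab
  | babb => bbb => a
  | aabbb => aaa => ε

aaa->; ba->b; bb->; bbb->a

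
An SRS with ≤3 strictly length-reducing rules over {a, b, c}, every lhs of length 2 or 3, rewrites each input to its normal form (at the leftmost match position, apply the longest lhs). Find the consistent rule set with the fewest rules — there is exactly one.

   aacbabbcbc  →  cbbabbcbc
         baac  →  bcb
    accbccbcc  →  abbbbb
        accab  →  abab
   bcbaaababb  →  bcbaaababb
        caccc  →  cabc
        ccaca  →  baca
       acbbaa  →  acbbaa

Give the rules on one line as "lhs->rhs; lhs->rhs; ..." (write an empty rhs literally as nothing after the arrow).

  | aacbabbcbc => cbbabbcbc
  | baac => bcb
  | accbccbcc => abbccbcc => abbbbcc => abbbbb
  | accab => abab

aac->cb; cc->b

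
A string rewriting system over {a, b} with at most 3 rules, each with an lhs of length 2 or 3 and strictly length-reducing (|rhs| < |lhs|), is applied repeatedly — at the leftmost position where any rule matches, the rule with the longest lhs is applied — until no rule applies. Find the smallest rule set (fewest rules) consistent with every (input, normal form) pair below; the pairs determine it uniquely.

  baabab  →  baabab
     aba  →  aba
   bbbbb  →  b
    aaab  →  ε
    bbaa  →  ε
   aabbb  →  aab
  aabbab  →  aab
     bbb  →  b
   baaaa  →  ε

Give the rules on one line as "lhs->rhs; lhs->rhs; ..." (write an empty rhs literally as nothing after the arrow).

aaa->b; bb->; bba->bb

  | baabab
  | aba
  | bbbbb => bbb => b
  | aaab => bb => ε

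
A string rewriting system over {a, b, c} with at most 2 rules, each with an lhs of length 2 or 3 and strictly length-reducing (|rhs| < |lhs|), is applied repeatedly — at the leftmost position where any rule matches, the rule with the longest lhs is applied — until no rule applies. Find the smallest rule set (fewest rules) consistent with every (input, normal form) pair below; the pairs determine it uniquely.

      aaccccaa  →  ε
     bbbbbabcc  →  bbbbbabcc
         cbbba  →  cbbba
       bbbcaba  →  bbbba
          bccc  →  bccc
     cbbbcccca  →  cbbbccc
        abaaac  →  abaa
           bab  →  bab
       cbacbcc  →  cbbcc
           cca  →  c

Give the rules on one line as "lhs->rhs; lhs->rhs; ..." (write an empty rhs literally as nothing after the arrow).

ac->; ca->

  | aaccccaa => acccaa => ccaa => ca => ε
  | bbbbbabcc
  | cbbba
  | bbbcaba => bbbba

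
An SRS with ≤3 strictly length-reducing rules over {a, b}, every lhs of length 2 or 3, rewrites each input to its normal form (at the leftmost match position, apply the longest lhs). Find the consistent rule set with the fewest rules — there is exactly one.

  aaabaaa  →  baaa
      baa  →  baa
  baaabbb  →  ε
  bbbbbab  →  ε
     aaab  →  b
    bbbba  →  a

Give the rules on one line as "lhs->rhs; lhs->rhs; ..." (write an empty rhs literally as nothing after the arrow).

  | aaabaaa => aabaaa => abaaa => baaa
  | baa
  | baaabbb => baabbb => babbb => bbbb => bb => ε
  | bbbbbab => bbbab => bab => bb => ε

ab->b; bb->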